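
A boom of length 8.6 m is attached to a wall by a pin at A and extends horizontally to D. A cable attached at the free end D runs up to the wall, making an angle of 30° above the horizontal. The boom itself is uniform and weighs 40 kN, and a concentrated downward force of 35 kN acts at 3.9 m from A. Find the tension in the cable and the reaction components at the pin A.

T = 71.74 kN, A_x = 62.13 kN, A_y = 39.13 kN

ΣM about A: T·sin30°·8.6 − 40·4.3 − 35·3.9 = 0 → T = 308.5/(8.6·0.5) = 71.7442 ≈ 71.74 kN.
ΣF_x = 0: A_x − T·cos30° = 0 → A_x = 71.7442 × 0.866025 = 62.13 kN.
ΣF_y = 0: A_y + T·sin30° − 40 − 35 = 0 → A_y = 75 − 71.7442 × 0.5 = 39.13 kN.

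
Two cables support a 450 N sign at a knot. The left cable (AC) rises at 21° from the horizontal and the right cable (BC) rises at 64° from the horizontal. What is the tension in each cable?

T_AC = 198.0 N, T_BC = 421.7 N

ΣF_x = 0: −T_AC·cos21° + T_BC·cos64° = 0 → T_BC = 2.12966·T_AC.
ΣF_y = 0: T_AC·sin21° + T_BC·sin64° = 450.
Substitute: T_AC·(0.358368 + 2.12966·0.898794) = 450 → T_AC = 198.02 ≈ 198.0 N.
Then T_BC = 2.12966 × 198.02 = 421.7 N.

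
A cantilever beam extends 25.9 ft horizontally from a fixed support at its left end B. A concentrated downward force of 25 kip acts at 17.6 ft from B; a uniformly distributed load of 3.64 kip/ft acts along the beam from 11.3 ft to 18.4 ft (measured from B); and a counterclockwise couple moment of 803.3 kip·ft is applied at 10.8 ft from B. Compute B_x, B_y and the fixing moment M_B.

Resultant of the distributed load: 3.64 × 7.1 = 25.844 kip at 14.85 ft from B.
ΣF_x = 0: B_x = 0.
ΣF_y = 0: B_y − 25 − 3.64·7.1 = 0 → B_y = 50.84 kip.
ΣM about B: M_B − 25·17.6 − (3.64·7.1)·14.85 + 803.3 = 0 → M_B = 20.48 kip·ft.

B_x = 0, B_y = 50.84 kip, M_B = 20.48 kip·ft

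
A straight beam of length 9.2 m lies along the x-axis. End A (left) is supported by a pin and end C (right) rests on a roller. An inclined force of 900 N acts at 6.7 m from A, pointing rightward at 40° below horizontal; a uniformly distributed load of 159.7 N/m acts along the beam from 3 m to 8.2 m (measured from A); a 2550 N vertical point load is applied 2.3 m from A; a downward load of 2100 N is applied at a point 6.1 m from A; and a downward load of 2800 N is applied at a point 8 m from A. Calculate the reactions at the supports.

Resultant of the distributed load: 159.7 × 5.2 = 830.44 N at 5.6 m from A.
Moments about A: C_y·9.2 − 900·sin40°·6.7 − (159.7·5.2)·5.6 − 2550·2.3 − 2100·6.1 − 2800·8 = 0 → C_y = 49601.5/9.2 = 5391.47 ≈ 5391 N.
ΣF_y = 0: A_y + 5391.47 − 900·sin40° − 159.7·5.2 − 2550 − 2100 − 2800 = 0 → A_y = 3467 N.
ΣF_x = 0: A_x + 900·cos40° = 0 → A_x = -689.4 N.

A_x = -689.4 N, A_y = 3467 N, C_y = 5391 N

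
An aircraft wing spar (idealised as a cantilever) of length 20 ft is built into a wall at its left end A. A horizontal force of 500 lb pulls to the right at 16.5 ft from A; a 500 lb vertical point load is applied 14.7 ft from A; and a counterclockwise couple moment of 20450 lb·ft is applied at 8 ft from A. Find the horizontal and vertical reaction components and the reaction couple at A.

ΣF_x = 0: A_x + 500 = 0 → A_x = -500.0 lb.
ΣF_y = 0: A_y − 500 = 0 → A_y = 500.0 lb.
ΣM about A: M_A − 500·14.7 + 20450 = 0 → M_A = -13100 lb·ft.

A_x = -500.0 lb, A_y = 500.0 lb, M_A = -13100 lb·ft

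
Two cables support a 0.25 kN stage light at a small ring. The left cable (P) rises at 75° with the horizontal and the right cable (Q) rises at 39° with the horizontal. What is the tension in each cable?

T_P = 0.2127 kN, T_Q = 0.07083 kN

ΣF_x = 0: −T_P·cos75° + T_Q·cos39° = 0 → T_Q = 0.333038·T_P.
ΣF_y = 0: T_P·sin75° + T_Q·sin39° = 0.25.
Substitute: T_P·(0.965926 + 0.333038·0.62932) = 0.25 → T_P = 0.212673 ≈ 0.2127 kN.
Then T_Q = 0.333038 × 0.212673 = 0.07083 kN.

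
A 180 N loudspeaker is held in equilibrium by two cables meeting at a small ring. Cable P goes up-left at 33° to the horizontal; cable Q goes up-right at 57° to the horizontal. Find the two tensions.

T_P = 98.04 N, T_Q = 151.0 N

ΣF_x = 0: −T_P·cos33° + T_Q·cos57° = 0 → T_Q = 1.53986·T_P.
ΣF_y = 0: T_P·sin33° + T_Q·sin57° = 180.
Substitute: T_P·(0.544639 + 1.53986·0.838671) = 180 → T_P = 98.0352 ≈ 98.04 N.
Then T_Q = 1.53986 × 98.0352 = 151.0 N.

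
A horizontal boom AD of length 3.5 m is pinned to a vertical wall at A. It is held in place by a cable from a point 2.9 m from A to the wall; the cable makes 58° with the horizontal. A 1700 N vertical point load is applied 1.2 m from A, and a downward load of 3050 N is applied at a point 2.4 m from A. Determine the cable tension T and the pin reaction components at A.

T = 3806 N, A_x = 2017 N, A_y = 1522 N

ΣM about A: T·sin58°·2.9 − 1700·1.2 − 3050·2.4 = 0 → T = 9360/(2.9·0.848048) = 3805.9 ≈ 3806 N.
ΣF_x = 0: A_x − T·cos58° = 0 → A_x = 3805.9 × 0.529919 = 2017 N.
ΣF_y = 0: A_y + T·sin58° − 1700 − 3050 = 0 → A_y = 4750 − 3805.9 × 0.848048 = 1522 N.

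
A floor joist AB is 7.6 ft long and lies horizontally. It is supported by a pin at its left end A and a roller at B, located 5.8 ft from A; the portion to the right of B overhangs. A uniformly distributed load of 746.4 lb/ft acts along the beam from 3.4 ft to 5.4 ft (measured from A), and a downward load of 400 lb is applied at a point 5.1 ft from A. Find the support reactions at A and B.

Resultant of the distributed load: 746.4 × 2 = 1492.8 lb at 4.4 ft from A.
Taking moments about A: B_y·5.8 − (746.4·2)·4.4 − 400·5.1 = 0 → B_y = 8608.32/5.8 = 1484.19 ≈ 1484 lb.
ΣF_y = 0: A_y + 1484.19 − 746.4·2 − 400 = 0 → A_y = 408.6 lb.
ΣF_x = 0: no horizontal applied forces, so A_x = 0.

A_x = 0, A_y = 408.6 lb, B_y = 1484 lb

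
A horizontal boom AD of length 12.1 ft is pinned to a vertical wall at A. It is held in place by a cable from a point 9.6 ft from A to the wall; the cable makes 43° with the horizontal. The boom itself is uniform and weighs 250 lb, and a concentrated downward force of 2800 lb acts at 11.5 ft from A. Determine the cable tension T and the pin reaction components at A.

ΣM about A: T·sin43°·9.6 − 250·6.05 − 2800·11.5 = 0 → T = 33712.5/(9.6·0.681998) = 5149.16 ≈ 5149 lb.
ΣF_x = 0: A_x − T·cos43° = 0 → A_x = 5149.16 × 0.731354 = 3766 lb.
ΣF_y = 0: A_y + T·sin43° − 250 − 2800 = 0 → A_y = 3050 − 5149.16 × 0.681998 = -461.7 lb.

T = 5149 lb, A_x = 3766 lb, A_y = -461.7 lb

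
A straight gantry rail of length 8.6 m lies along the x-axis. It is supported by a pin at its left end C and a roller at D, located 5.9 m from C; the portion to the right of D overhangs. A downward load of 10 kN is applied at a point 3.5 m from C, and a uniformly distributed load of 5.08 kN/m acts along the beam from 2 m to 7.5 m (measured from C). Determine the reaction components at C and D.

Resultant of the distributed load: 5.08 × 5.5 = 27.94 kN at 4.75 m from C.
Moments about C: D_y·5.9 − 10·3.5 − (5.08·5.5)·4.75 = 0 → D_y = 167.715/5.9 = 28.4263 ≈ 28.43 kN.
ΣF_y = 0: C_y + 28.4263 − 10 − 5.08·5.5 = 0 → C_y = 9.514 kN.
ΣF_x = 0: no horizontal applied forces, so C_x = 0.

C_x = 0, C_y = 9.514 kN, D_y = 28.43 kN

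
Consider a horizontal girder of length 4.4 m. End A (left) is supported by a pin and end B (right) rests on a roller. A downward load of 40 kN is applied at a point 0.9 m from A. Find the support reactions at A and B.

A_x = 0, A_y = 31.82 kN, B_y = 8.182 kN

Taking moments about A: B_y·4.4 − 40·0.9 = 0 → B_y = 36/4.4 = 8.18182 ≈ 8.182 kN.
ΣF_y = 0: A_y + 8.18182 − 40 = 0 → A_y = 31.82 kN.
ΣF_x = 0: no horizontal applied forces, so A_x = 0.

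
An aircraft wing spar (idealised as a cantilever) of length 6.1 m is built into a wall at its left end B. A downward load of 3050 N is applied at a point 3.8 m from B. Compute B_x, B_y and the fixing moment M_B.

B_x = 0, B_y = 3050 N, M_B = 11590 N·m

ΣF_x = 0: B_x = 0.
ΣF_y = 0: B_y − 3050 = 0 → B_y = 3050 N.
ΣM about B: M_B − 3050·3.8 = 0 → M_B = 11590 N·m.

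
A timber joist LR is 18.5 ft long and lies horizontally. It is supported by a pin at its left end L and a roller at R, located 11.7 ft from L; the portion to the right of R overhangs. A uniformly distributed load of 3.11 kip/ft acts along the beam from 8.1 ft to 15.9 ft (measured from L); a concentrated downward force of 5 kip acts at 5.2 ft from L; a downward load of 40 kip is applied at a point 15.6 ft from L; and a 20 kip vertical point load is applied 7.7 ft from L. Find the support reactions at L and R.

Resultant of the distributed load: 3.11 × 7.8 = 24.258 kip at 12 ft from L.
Taking moments about L: R_y·11.7 − (3.11·7.8)·12 − 5·5.2 − 40·15.6 − 20·7.7 = 0 → R_y = 1095.096/11.7 = 93.5979 ≈ 93.60 kip.
ΣF_y = 0: L_y + 93.5979 − 3.11·7.8 − 5 − 40 − 20 = 0 → L_y = -4.340 kip.
ΣF_x = 0: no horizontal applied forces, so L_x = 0.

L_x = 0, L_y = -4.340 kip, R_y = 93.60 kip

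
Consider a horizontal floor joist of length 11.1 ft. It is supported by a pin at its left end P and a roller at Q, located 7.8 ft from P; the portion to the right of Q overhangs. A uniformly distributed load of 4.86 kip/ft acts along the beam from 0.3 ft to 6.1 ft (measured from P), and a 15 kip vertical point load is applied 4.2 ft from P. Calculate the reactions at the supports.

Resultant of the distributed load: 4.86 × 5.8 = 28.188 kip at 3.2 ft from P.
Taking moments about P: Q_y·7.8 − (4.86·5.8)·3.2 − 15·4.2 = 0 → Q_y = 153.2016/7.8 = 19.6412 ≈ 19.64 kip.
ΣF_y = 0: P_y + 19.6412 − 4.86·5.8 − 15 = 0 → P_y = 23.55 kip.
ΣF_x = 0: no horizontal applied forces, so P_x = 0.

P_x = 0, P_y = 23.55 kip, Q_y = 19.64 kip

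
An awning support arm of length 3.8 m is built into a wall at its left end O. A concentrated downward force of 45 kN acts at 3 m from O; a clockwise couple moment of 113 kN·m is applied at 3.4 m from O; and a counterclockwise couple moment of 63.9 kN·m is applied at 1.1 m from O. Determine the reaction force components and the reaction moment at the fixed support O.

ΣF_x = 0: O_x = 0.
ΣF_y = 0: O_y − 45 = 0 → O_y = 45.00 kN.
ΣM about O: M_O − 45·3 − 113 + 63.9 = 0 → M_O = 184.1 kN·m.

O_x = 0, O_y = 45.00 kN, M_O = 184.1 kN·m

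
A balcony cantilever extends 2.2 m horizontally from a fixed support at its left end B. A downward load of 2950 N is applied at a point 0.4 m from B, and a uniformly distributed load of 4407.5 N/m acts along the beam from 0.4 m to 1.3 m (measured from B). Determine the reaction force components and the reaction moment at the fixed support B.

B_x = 0, B_y = 6917 N, M_B = 4552 N·m

Resultant of the distributed load: 4407.5 × 0.9 = 3966.75 N at 0.85 m from B.
ΣF_x = 0: B_x = 0.
ΣF_y = 0: B_y − 2950 − 4407.5·0.9 = 0 → B_y = 6917 N.
ΣM about B: M_B − 2950·0.4 − (4407.5·0.9)·0.85 = 0 → M_B = 4552 N·m.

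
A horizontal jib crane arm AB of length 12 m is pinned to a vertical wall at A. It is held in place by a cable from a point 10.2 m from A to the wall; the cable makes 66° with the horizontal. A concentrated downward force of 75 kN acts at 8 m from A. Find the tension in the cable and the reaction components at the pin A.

T = 64.39 kN, A_x = 26.19 kN, A_y = 16.18 kN

ΣM about A: T·sin66°·10.2 − 75·8 = 0 → T = 600/(10.2·0.913545) = 64.3904 ≈ 64.39 kN.
ΣF_x = 0: A_x − T·cos66° = 0 → A_x = 64.3904 × 0.406737 = 26.19 kN.
ΣF_y = 0: A_y + T·sin66° − 75 = 0 → A_y = 75 − 64.3904 × 0.913545 = 16.18 kN.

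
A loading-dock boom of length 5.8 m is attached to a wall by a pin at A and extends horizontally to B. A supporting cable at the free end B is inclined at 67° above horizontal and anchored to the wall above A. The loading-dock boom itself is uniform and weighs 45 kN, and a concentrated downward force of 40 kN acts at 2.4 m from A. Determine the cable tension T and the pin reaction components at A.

ΣM about A: T·sin67°·5.8 − 45·2.9 − 40·2.4 = 0 → T = 226.5/(5.8·0.920505) = 42.4242 ≈ 42.42 kN.
ΣF_x = 0: A_x − T·cos67° = 0 → A_x = 42.4242 × 0.390731 = 16.58 kN.
ΣF_y = 0: A_y + T·sin67° − 45 − 40 = 0 → A_y = 85 − 42.4242 × 0.920505 = 45.95 kN.

T = 42.42 kN, A_x = 16.58 kN, A_y = 45.95 kN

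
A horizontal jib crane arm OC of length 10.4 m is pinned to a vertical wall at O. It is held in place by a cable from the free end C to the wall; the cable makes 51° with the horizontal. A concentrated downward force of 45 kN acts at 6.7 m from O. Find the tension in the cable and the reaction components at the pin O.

ΣM about O: T·sin51°·10.4 − 45·6.7 = 0 → T = 301.5/(10.4·0.777146) = 37.3037 ≈ 37.30 kN.
ΣF_x = 0: O_x − T·cos51° = 0 → O_x = 37.3037 × 0.62932 = 23.48 kN.
ΣF_y = 0: O_y + T·sin51° − 45 = 0 → O_y = 45 − 37.3037 × 0.777146 = 16.01 kN.

T = 37.30 kN, O_x = 23.48 kN, O_y = 16.01 kN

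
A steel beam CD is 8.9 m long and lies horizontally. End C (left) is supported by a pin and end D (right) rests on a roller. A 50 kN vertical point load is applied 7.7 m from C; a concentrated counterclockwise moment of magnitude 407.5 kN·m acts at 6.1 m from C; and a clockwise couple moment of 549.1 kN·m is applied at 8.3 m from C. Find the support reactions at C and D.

Moments about C: D_y·8.9 − 50·7.7 + 407.5 − 549.1 = 0 → D_y = 526.6/8.9 = 59.1685 ≈ 59.17 kN.
ΣF_y = 0: C_y + 59.1685 − 50 = 0 → C_y = -9.169 kN.
ΣF_x = 0: no horizontal applied forces, so C_x = 0.

C_x = 0, C_y = -9.169 kN, D_y = 59.17 kN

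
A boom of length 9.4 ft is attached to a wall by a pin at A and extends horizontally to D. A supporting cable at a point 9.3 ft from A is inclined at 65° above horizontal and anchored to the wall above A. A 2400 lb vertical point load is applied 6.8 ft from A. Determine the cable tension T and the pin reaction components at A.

T = 1936 lb, A_x = 818.3 lb, A_y = 645.2 lb

ΣM about A: T·sin65°·9.3 − 2400·6.8 = 0 → T = 16320/(9.3·0.906308) = 1936.25 ≈ 1936 lb.
ΣF_x = 0: A_x − T·cos65° = 0 → A_x = 1936.25 × 0.422618 = 818.3 lb.
ΣF_y = 0: A_y + T·sin65° − 2400 = 0 → A_y = 2400 − 1936.25 × 0.906308 = 645.2 lb.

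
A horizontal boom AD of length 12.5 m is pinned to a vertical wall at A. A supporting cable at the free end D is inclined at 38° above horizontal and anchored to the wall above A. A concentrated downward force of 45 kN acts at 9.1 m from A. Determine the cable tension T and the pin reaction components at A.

T = 53.21 kN, A_x = 41.93 kN, A_y = 12.24 kN

ΣM about A: T·sin38°·12.5 − 45·9.1 = 0 → T = 409.5/(12.5·0.615661) = 53.2111 ≈ 53.21 kN.
ΣF_x = 0: A_x − T·cos38° = 0 → A_x = 53.2111 × 0.788011 = 41.93 kN.
ΣF_y = 0: A_y + T·sin38° − 45 = 0 → A_y = 45 − 53.2111 × 0.615661 = 12.24 kN.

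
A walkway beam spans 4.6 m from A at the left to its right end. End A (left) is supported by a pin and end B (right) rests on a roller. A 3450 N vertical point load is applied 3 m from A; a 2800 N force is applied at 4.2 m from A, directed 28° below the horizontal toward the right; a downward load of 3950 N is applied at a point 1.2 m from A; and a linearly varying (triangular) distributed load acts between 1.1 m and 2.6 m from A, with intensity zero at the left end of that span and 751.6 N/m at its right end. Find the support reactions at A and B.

A_x = -2472 N, A_y = 4540 N, B_y = 4738 N

Resultant of the triangular load: ½ × 751.6 × 1.5 = 563.7 N, acting at 2.1 m from A (one-third of the span from the peak).
Moments about A: B_y·4.6 − 3450·3 − 2800·sin28°·4.2 − 3950·1.2 − (½·751.6·1.5)·2.1 = 0 → B_y = 21794.8/4.6 = 4738 N.
ΣF_y = 0: A_y + 4738 − 3450 − 2800·sin28° − 3950 − ½·751.6·1.5 = 0 → A_y = 4540 N.
ΣF_x = 0: A_x + 2800·cos28° = 0 → A_x = -2472 N.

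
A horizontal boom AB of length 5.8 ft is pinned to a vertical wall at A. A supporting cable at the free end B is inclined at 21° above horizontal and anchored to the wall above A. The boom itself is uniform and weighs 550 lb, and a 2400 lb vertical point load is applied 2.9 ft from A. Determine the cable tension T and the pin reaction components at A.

T = 4116 lb, A_x = 3843 lb, A_y = 1475 lb

ΣM about A: T·sin21°·5.8 − 550·2.9 − 2400·2.9 = 0 → T = 8555/(5.8·0.358368) = 4115.88 ≈ 4116 lb.
ΣF_x = 0: A_x − T·cos21° = 0 → A_x = 4115.88 × 0.93358 = 3843 lb.
ΣF_y = 0: A_y + T·sin21° − 550 − 2400 = 0 → A_y = 2950 − 4115.88 × 0.358368 = 1475 lb.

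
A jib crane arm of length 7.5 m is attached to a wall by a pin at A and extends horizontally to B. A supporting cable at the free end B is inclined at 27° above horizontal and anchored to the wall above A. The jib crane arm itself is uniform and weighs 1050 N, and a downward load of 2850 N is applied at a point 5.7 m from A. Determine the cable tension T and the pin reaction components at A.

ΣM about A: T·sin27°·7.5 − 1050·3.75 − 2850·5.7 = 0 → T = 20182.5/(7.5·0.45399) = 5927.44 ≈ 5927 N.
ΣF_x = 0: A_x − T·cos27° = 0 → A_x = 5927.44 × 0.891007 = 5281 N.
ΣF_y = 0: A_y + T·sin27° − 1050 − 2850 = 0 → A_y = 3900 − 5927.44 × 0.45399 = 1209 N.

T = 5927 N, A_x = 5281 N, A_y = 1209 N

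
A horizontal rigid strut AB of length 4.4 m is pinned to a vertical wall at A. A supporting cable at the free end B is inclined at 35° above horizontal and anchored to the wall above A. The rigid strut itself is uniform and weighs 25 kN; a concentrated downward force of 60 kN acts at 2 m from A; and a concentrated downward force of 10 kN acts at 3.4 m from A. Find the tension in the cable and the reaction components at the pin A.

T = 82.81 kN, A_x = 67.84 kN, A_y = 47.50 kN

ΣM about A: T·sin35°·4.4 − 25·2.2 − 60·2 − 10·3.4 = 0 → T = 209/(4.4·0.573576) = 82.8138 ≈ 82.81 kN.
ΣF_x = 0: A_x − T·cos35° = 0 → A_x = 82.8138 × 0.819152 = 67.84 kN.
ΣF_y = 0: A_y + T·sin35° − 25 − 60 − 10 = 0 → A_y = 95 − 82.8138 × 0.573576 = 47.50 kN.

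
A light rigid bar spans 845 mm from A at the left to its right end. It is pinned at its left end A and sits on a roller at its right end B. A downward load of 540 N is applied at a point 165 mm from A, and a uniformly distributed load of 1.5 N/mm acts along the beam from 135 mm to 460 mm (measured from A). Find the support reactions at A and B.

Resultant of the distributed load: 1.5 × 325 = 487.5 N at 297.5 mm from A.
Moments about A: B_y·845 − 540·165 − (1.5·325)·297.5 = 0 → B_y = 234131.25/845 = 277.078 ≈ 277.1 N.
ΣF_y = 0: A_y + 277.078 − 540 − 1.5·325 = 0 → A_y = 750.4 N.
ΣF_x = 0: no horizontal applied forces, so A_x = 0.

A_x = 0, A_y = 750.4 N, B_y = 277.1 N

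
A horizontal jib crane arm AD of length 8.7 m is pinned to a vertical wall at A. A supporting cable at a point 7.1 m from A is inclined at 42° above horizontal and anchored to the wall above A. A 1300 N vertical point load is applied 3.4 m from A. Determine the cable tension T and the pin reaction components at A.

ΣM about A: T·sin42°·7.1 − 1300·3.4 = 0 → T = 4420/(7.1·0.669131) = 930.364 ≈ 930.4 N.
ΣF_x = 0: A_x − T·cos42° = 0 → A_x = 930.364 × 0.743145 = 691.4 N.
ΣF_y = 0: A_y + T·sin42° − 1300 = 0 → A_y = 1300 − 930.364 × 0.669131 = 677.5 N.

T = 930.4 N, A_x = 691.4 N, A_y = 677.5 N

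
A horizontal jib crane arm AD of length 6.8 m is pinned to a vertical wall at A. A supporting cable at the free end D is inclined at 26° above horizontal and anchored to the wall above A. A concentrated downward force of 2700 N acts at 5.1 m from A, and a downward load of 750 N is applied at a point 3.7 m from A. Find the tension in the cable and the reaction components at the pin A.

ΣM about A: T·sin26°·6.8 − 2700·5.1 − 750·3.7 = 0 → T = 16545/(6.8·0.438371) = 5550.29 ≈ 5550 N.
ΣF_x = 0: A_x − T·cos26° = 0 → A_x = 5550.29 × 0.898794 = 4989 N.
ΣF_y = 0: A_y + T·sin26° − 2700 − 750 = 0 → A_y = 3450 − 5550.29 × 0.438371 = 1017 N.

T = 5550 N, A_x = 4989 N, A_y = 1017 N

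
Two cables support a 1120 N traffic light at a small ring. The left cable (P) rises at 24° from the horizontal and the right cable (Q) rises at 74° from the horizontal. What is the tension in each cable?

ΣF_x = 0: −T_P·cos24° + T_Q·cos74° = 0 → T_Q = 3.3143·T_P.
ΣF_y = 0: T_P·sin24° + T_Q·sin74° = 1120.
Substitute: T_P·(0.406737 + 3.3143·0.961262) = 1120 → T_P = 311.748 ≈ 311.7 N.
Then T_Q = 3.3143 × 311.748 = 1033 N.

T_P = 311.7 N, T_Q = 1033 N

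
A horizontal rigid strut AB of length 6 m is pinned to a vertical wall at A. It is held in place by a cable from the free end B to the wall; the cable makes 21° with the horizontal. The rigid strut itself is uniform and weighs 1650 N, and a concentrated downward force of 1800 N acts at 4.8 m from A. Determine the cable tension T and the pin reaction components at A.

T = 6320 N, A_x = 5901 N, A_y = 1185 N

ΣM about A: T·sin21°·6 − 1650·3 − 1800·4.8 = 0 → T = 13590/(6·0.358368) = 6320.32 ≈ 6320 N.
ΣF_x = 0: A_x − T·cos21° = 0 → A_x = 6320.32 × 0.93358 = 5901 N.
ΣF_y = 0: A_y + T·sin21° − 1650 − 1800 = 0 → A_y = 3450 − 6320.32 × 0.358368 = 1185 N.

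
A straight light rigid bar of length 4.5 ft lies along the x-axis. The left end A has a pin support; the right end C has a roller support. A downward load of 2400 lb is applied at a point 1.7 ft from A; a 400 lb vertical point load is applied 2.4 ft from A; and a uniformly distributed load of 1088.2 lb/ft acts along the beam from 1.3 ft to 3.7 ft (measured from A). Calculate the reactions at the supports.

Resultant of the distributed load: 1088.2 × 2.4 = 2611.68 lb at 2.5 ft from A.
Taking moments about A: C_y·4.5 − 2400·1.7 − 400·2.4 − (1088.2·2.4)·2.5 = 0 → C_y = 11569.2/4.5 = 2570.93 ≈ 2571 lb.
ΣF_y = 0: A_y + 2570.93 − 2400 − 400 − 1088.2·2.4 = 0 → A_y = 2841 lb.
ΣF_x = 0: no horizontal applied forces, so A_x = 0.

A_x = 0, A_y = 2841 lb, C_y = 2571 lb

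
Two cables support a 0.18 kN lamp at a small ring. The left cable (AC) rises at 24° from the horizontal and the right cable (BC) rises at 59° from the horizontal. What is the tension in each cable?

ΣF_x = 0: −T_AC·cos24° + T_BC·cos59° = 0 → T_BC = 1.77374·T_AC.
ΣF_y = 0: T_AC·sin24° + T_BC·sin59° = 0.18.
Substitute: T_AC·(0.406737 + 1.77374·0.857167) = 0.18 → T_AC = 0.0934032 ≈ 0.09340 kN.
Then T_BC = 1.77374 × 0.0934032 = 0.1657 kN.

T_AC = 0.09340 kN, T_BC = 0.1657 kN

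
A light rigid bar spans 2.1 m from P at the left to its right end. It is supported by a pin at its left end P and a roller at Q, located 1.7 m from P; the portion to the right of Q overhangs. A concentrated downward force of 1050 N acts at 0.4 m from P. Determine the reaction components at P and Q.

ΣM about P: Q_y·1.7 − 1050·0.4 = 0 → Q_y = 420/1.7 = 247.059 ≈ 247.1 N.
ΣF_y = 0: P_y + 247.059 − 1050 = 0 → P_y = 802.9 N.
ΣF_x = 0: no horizontal applied forces, so P_x = 0.

P_x = 0, P_y = 802.9 N, Q_y = 247.1 N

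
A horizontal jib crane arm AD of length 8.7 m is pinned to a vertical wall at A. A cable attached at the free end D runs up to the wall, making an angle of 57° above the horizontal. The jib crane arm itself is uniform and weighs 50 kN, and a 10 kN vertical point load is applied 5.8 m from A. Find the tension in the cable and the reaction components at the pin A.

T = 37.76 kN, A_x = 20.56 kN, A_y = 28.33 kN

ΣM about A: T·sin57°·8.7 − 50·4.35 − 10·5.8 = 0 → T = 275.5/(8.7·0.838671) = 37.7582 ≈ 37.76 kN.
ΣF_x = 0: A_x − T·cos57° = 0 → A_x = 37.7582 × 0.544639 = 20.56 kN.
ΣF_y = 0: A_y + T·sin57° − 50 − 10 = 0 → A_y = 60 − 37.7582 × 0.838671 = 28.33 kN.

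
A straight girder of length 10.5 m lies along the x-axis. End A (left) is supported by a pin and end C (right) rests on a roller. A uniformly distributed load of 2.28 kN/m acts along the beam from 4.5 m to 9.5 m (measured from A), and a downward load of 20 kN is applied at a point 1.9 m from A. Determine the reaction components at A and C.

Resultant of the distributed load: 2.28 × 5 = 11.4 kN at 7 m from A.
Moments about A: C_y·10.5 − (2.28·5)·7 − 20·1.9 = 0 → C_y = 117.8/10.5 = 11.219 ≈ 11.22 kN.
ΣF_y = 0: A_y + 11.219 − 2.28·5 − 20 = 0 → A_y = 20.18 kN.
ΣF_x = 0: no horizontal applied forces, so A_x = 0.

A_x = 0, A_y = 20.18 kN, C_y = 11.22 kN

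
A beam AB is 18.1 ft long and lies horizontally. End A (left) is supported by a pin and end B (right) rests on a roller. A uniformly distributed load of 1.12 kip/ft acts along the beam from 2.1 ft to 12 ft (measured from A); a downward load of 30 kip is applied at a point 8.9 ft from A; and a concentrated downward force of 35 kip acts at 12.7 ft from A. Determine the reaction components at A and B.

A_x = 0, A_y = 32.46 kip, B_y = 43.63 kip

Resultant of the distributed load: 1.12 × 9.9 = 11.088 kip at 7.05 ft from A.
Taking moments about A: B_y·18.1 − (1.12·9.9)·7.05 − 30·8.9 − 35·12.7 = 0 → B_y = 789.6704/18.1 = 43.6282 ≈ 43.63 kip.
ΣF_y = 0: A_y + 43.6282 − 1.12·9.9 − 30 − 35 = 0 → A_y = 32.46 kip.
ΣF_x = 0: no horizontal applied forces, so A_x = 0.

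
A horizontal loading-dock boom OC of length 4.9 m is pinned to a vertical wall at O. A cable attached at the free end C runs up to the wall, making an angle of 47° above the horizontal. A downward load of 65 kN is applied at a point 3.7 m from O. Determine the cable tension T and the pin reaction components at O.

ΣM about O: T·sin47°·4.9 − 65·3.7 = 0 → T = 240.5/(4.9·0.731354) = 67.1106 ≈ 67.11 kN.
ΣF_x = 0: O_x − T·cos47° = 0 → O_x = 67.1106 × 0.681998 = 45.77 kN.
ΣF_y = 0: O_y + T·sin47° − 65 = 0 → O_y = 65 − 67.1106 × 0.731354 = 15.92 kN.

T = 67.11 kN, O_x = 45.77 kN, O_y = 15.92 kN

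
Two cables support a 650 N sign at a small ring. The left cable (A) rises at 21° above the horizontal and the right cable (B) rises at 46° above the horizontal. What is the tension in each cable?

T_A = 490.5 N, T_B = 659.2 N

ΣF_x = 0: −T_A·cos21° + T_B·cos46° = 0 → T_B = 1.34394·T_A.
ΣF_y = 0: T_A·sin21° + T_B·sin46° = 650.
Substitute: T_A·(0.358368 + 1.34394·0.71934) = 650 → T_A = 490.522 ≈ 490.5 N.
Then T_B = 1.34394 × 490.522 = 659.2 N.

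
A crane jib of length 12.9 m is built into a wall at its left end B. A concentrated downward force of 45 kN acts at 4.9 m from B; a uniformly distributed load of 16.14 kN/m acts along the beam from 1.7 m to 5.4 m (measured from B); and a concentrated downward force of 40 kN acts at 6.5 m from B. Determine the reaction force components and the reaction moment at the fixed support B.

Resultant of the distributed load: 16.14 × 3.7 = 59.718 kN at 3.55 m from B.
ΣF_x = 0: B_x = 0.
ΣF_y = 0: B_y − 45 − 16.14·3.7 − 40 = 0 → B_y = 144.7 kN.
ΣM about B: M_B − 45·4.9 − (16.14·3.7)·3.55 − 40·6.5 = 0 → M_B = 692.5 kN·m.

B_x = 0, B_y = 144.7 kN, M_B = 692.5 kN·m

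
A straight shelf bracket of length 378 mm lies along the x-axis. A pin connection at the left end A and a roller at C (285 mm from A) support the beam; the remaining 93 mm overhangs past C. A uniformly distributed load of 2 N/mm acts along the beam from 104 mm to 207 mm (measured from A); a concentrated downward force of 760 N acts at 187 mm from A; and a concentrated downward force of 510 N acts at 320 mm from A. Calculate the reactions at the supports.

Resultant of the distributed load: 2 × 103 = 206 N at 155.5 mm from A.
Moments about A: C_y·285 − (2·103)·155.5 − 760·187 − 510·320 = 0 → C_y = 337353/285 = 1183.69 ≈ 1184 N.
ΣF_y = 0: A_y + 1183.69 − 2·103 − 760 − 510 = 0 → A_y = 292.3 N.
ΣF_x = 0: no horizontal applied forces, so A_x = 0.

A_x = 0, A_y = 292.3 N, C_y = 1184 N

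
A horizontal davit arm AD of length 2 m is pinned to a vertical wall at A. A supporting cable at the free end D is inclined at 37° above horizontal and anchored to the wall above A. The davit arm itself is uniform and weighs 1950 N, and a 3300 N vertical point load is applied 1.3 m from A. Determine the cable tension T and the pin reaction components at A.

ΣM about A: T·sin37°·2 − 1950·1 − 3300·1.3 = 0 → T = 6240/(2·0.601815) = 5184.32 ≈ 5184 N.
ΣF_x = 0: A_x − T·cos37° = 0 → A_x = 5184.32 × 0.798636 = 4140 N.
ΣF_y = 0: A_y + T·sin37° − 1950 − 3300 = 0 → A_y = 5250 − 5184.32 × 0.601815 = 2130 N.

T = 5184 N, A_x = 4140 N, A_y = 2130 N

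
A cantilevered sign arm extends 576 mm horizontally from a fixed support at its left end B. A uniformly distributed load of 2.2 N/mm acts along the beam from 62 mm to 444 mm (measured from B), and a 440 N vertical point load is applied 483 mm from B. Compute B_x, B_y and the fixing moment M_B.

B_x = 0, B_y = 1280 N, M_B = 425100 N·mm

Resultant of the distributed load: 2.2 × 382 = 840.4 N at 253 mm from B.
ΣF_x = 0: B_x = 0.
ΣF_y = 0: B_y − 2.2·382 − 440 = 0 → B_y = 1280 N.
ΣM about B: M_B − (2.2·382)·253 − 440·483 = 0 → M_B = 425100 N·mm.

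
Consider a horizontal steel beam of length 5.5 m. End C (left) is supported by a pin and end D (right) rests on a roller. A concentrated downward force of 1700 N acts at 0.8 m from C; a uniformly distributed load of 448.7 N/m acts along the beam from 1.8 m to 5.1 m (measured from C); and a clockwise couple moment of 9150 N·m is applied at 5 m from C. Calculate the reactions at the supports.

C_x = 0, C_y = 341.0 N, D_y = 2840 N

Resultant of the distributed load: 448.7 × 3.3 = 1480.71 N at 3.45 m from C.
ΣM about C: D_y·5.5 − 1700·0.8 − (448.7·3.3)·3.45 − 9150 = 0 → D_y = 15618.4495/5.5 = 2839.72 ≈ 2840 N.
ΣF_y = 0: C_y + 2839.72 − 1700 − 448.7·3.3 = 0 → C_y = 341.0 N.
ΣF_x = 0: no horizontal applied forces, so C_x = 0.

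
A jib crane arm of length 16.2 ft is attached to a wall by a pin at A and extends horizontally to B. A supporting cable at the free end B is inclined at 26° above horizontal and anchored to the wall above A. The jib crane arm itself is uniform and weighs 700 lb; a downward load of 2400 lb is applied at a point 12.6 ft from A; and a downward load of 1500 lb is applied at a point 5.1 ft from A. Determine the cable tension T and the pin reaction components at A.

T = 6134 lb, A_x = 5513 lb, A_y = 1911 lb

ΣM about A: T·sin26°·16.2 − 700·8.1 − 2400·12.6 − 1500·5.1 = 0 → T = 43560/(16.2·0.438371) = 6133.82 ≈ 6134 lb.
ΣF_x = 0: A_x − T·cos26° = 0 → A_x = 6133.82 × 0.898794 = 5513 lb.
ΣF_y = 0: A_y + T·sin26° − 700 − 2400 − 1500 = 0 → A_y = 4600 − 6133.82 × 0.438371 = 1911 lb.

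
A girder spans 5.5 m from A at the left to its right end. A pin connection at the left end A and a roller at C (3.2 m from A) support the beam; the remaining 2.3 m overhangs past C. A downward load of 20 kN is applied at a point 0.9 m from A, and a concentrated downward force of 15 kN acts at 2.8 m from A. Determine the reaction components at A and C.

Moments about A: C_y·3.2 − 20·0.9 − 15·2.8 = 0 → C_y = 60/3.2 = 18.75 kN.
ΣF_y = 0: A_y + 18.75 − 20 − 15 = 0 → A_y = 16.25 kN.
ΣF_x = 0: no horizontal applied forces, so A_x = 0.

A_x = 0, A_y = 16.25 kN, C_y = 18.75 kN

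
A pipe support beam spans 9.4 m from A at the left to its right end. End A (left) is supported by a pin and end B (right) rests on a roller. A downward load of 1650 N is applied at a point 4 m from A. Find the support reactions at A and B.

A_x = 0, A_y = 947.9 N, B_y = 702.1 N

Moments about A: B_y·9.4 − 1650·4 = 0 → B_y = 6600/9.4 = 702.128 ≈ 702.1 N.
ΣF_y = 0: A_y + 702.128 − 1650 = 0 → A_y = 947.9 N.
ΣF_x = 0: no horizontal applied forces, so A_x = 0.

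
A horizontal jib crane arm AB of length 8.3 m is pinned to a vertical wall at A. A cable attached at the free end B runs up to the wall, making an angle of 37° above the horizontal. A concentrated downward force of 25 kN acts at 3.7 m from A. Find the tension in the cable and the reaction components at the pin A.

ΣM about A: T·sin37°·8.3 − 25·3.7 = 0 → T = 92.5/(8.3·0.601815) = 18.5183 ≈ 18.52 kN.
ΣF_x = 0: A_x − T·cos37° = 0 → A_x = 18.5183 × 0.798636 = 14.79 kN.
ΣF_y = 0: A_y + T·sin37° − 25 = 0 → A_y = 25 − 18.5183 × 0.601815 = 13.86 kN.

T = 18.52 kN, A_x = 14.79 kN, A_y = 13.86 kN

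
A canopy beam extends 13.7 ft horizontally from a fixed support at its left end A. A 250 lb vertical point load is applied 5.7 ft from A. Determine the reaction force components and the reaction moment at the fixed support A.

ΣF_x = 0: A_x = 0.
ΣF_y = 0: A_y − 250 = 0 → A_y = 250.0 lb.
ΣM about A: M_A − 250·5.7 = 0 → M_A = 1425 lb·ft.

A_x = 0, A_y = 250.0 lb, M_A = 1425 lb·ft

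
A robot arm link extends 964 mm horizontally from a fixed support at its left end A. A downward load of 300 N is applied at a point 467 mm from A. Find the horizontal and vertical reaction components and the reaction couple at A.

ΣF_x = 0: A_x = 0.
ΣF_y = 0: A_y − 300 = 0 → A_y = 300.0 N.
ΣM about A: M_A − 300·467 = 0 → M_A = 140100 N·mm.

A_x = 0, A_y = 300.0 N, M_A = 140100 N·mm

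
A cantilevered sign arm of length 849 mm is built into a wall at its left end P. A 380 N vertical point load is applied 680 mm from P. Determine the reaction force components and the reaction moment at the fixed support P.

P_x = 0, P_y = 380.0 N, M_P = 258400 N·mm

ΣF_x = 0: P_x = 0.
ΣF_y = 0: P_y − 380 = 0 → P_y = 380.0 N.
ΣM about P: M_P − 380·680 = 0 → M_P = 258400 N·mm.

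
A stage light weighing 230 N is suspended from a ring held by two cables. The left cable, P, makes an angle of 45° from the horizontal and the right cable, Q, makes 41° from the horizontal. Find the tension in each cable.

ΣF_x = 0: −T_P·cos45° + T_Q·cos41° = 0 → T_Q = 0.936926·T_P.
ΣF_y = 0: T_P·sin45° + T_Q·sin41° = 230.
Substitute: T_P·(0.707107 + 0.936926·0.656059) = 230 → T_P = 174.007 ≈ 174.0 N.
Then T_Q = 0.936926 × 174.007 = 163.0 N.

T_P = 174.0 N, T_Q = 163.0 N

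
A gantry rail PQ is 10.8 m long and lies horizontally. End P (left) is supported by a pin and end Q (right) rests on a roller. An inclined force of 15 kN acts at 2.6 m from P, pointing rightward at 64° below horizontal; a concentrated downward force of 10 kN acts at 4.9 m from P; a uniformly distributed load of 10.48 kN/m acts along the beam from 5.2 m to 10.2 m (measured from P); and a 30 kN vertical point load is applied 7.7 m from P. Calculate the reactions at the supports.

Resultant of the distributed load: 10.48 × 5 = 52.4 kN at 7.7 m from P.
Taking moments about P: Q_y·10.8 − 15·sin64°·2.6 − 10·4.9 − (10.48·5)·7.7 − 30·7.7 = 0 → Q_y = 718.533/10.8 = 66.5308 ≈ 66.53 kN.
ΣF_y = 0: P_y + 66.5308 − 15·sin64° − 10 − 10.48·5 − 30 = 0 → P_y = 39.35 kN.
ΣF_x = 0: P_x + 15·cos64° = 0 → P_x = -6.576 kN.

P_x = -6.576 kN, P_y = 39.35 kN, Q_y = 66.53 kN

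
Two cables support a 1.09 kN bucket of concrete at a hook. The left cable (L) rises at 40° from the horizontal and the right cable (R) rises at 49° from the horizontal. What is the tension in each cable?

ΣF_x = 0: −T_L·cos40° + T_R·cos49° = 0 → T_R = 1.16765·T_L.
ΣF_y = 0: T_L·sin40° + T_R·sin49° = 1.09.
Substitute: T_L·(0.642788 + 1.16765·0.75471) = 1.09 → T_L = 0.715211 ≈ 0.7152 kN.
Then T_R = 1.16765 × 0.715211 = 0.8351 kN.

T_L = 0.7152 kN, T_R = 0.8351 kN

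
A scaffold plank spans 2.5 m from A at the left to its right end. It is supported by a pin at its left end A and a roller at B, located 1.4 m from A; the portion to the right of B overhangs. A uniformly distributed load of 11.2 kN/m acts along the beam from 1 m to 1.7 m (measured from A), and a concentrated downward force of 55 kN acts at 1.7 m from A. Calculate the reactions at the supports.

A_x = 0, A_y = -11.51 kN, B_y = 74.35 kN

Resultant of the distributed load: 11.2 × 0.7 = 7.84 kN at 1.35 m from A.
Taking moments about A: B_y·1.4 − (11.2·0.7)·1.35 − 55·1.7 = 0 → B_y = 104.084/1.4 = 74.3457 ≈ 74.35 kN.
ΣF_y = 0: A_y + 74.3457 − 11.2·0.7 − 55 = 0 → A_y = -11.51 kN.
ΣF_x = 0: no horizontal applied forces, so A_x = 0.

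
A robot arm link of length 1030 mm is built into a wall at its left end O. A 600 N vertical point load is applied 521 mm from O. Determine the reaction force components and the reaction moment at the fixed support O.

ΣF_x = 0: O_x = 0.
ΣF_y = 0: O_y − 600 = 0 → O_y = 600.0 N.
ΣM about O: M_O − 600·521 = 0 → M_O = 312600 N·mm.

O_x = 0, O_y = 600.0 N, M_O = 312600 N·mm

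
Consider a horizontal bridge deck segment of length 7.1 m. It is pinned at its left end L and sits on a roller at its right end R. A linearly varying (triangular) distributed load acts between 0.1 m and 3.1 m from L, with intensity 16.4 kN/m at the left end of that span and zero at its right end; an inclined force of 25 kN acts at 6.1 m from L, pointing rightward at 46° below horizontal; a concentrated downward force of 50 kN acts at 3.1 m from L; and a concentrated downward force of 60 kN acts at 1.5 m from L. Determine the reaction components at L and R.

Resultant of the triangular load: ½ × 16.4 × 3 = 24.6 kN, acting at 1.1 m from L (one-third of the span from the peak).
Taking moments about L: R_y·7.1 − (½·16.4·3)·1.1 − 25·sin46°·6.1 − 50·3.1 − 60·1.5 = 0 → R_y = 381.759/7.1 = 53.7689 ≈ 53.77 kN.
ΣF_y = 0: L_y + 53.7689 − ½·16.4·3 − 25·sin46° − 50 − 60 = 0 → L_y = 98.81 kN.
ΣF_x = 0: L_x + 25·cos46° = 0 → L_x = -17.37 kN.

L_x = -17.37 kN, L_y = 98.81 kN, R_y = 53.77 kN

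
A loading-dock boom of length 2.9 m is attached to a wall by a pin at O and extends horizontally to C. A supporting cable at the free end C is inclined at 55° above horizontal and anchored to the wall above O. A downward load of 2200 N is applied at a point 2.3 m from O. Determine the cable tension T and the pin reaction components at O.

ΣM about O: T·sin55°·2.9 − 2200·2.3 = 0 → T = 5060/(2.9·0.819152) = 2130.04 ≈ 2130 N.
ΣF_x = 0: O_x − T·cos55° = 0 → O_x = 2130.04 × 0.573576 = 1222 N.
ΣF_y = 0: O_y + T·sin55° − 2200 = 0 → O_y = 2200 − 2130.04 × 0.819152 = 455.2 N.

T = 2130 N, O_x = 1222 N, O_y = 455.2 N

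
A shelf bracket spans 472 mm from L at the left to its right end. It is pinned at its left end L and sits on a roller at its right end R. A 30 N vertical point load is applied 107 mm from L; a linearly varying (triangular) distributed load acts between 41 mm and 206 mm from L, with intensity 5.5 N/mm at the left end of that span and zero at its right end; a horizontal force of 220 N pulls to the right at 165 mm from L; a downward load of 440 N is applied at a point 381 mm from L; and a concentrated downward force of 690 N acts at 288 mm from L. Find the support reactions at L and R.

L_x = -220.0 N, L_y = 738.5 N, R_y = 875.3 N

Resultant of the triangular load: ½ × 5.5 × 165 = 453.75 N, acting at 96 mm from L (one-third of the span from the peak).
Moments about L: R_y·472 − 30·107 − (½·5.5·165)·96 − 440·381 − 690·288 = 0 → R_y = 413130/472 = 875.275 ≈ 875.3 N.
ΣF_y = 0: L_y + 875.275 − 30 − ½·5.5·165 − 440 − 690 = 0 → L_y = 738.5 N.
ΣF_x = 0: L_x + 220 = 0 → L_x = -220.0 N.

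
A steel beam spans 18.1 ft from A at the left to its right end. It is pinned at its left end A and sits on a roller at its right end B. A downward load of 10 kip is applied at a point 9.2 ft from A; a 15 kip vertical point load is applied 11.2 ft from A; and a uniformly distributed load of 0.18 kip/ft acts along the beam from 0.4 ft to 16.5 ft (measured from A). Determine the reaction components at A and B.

A_x = 0, A_y = 12.18 kip, B_y = 15.72 kip

Resultant of the distributed load: 0.18 × 16.1 = 2.898 kip at 8.45 ft from A.
ΣM about A: B_y·18.1 − 10·9.2 − 15·11.2 − (0.18·16.1)·8.45 = 0 → B_y = 284.4881/18.1 = 15.7176 ≈ 15.72 kip.
ΣF_y = 0: A_y + 15.7176 − 10 − 15 − 0.18·16.1 = 0 → A_y = 12.18 kip.
ΣF_x = 0: no horizontal applied forces, so A_x = 0.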